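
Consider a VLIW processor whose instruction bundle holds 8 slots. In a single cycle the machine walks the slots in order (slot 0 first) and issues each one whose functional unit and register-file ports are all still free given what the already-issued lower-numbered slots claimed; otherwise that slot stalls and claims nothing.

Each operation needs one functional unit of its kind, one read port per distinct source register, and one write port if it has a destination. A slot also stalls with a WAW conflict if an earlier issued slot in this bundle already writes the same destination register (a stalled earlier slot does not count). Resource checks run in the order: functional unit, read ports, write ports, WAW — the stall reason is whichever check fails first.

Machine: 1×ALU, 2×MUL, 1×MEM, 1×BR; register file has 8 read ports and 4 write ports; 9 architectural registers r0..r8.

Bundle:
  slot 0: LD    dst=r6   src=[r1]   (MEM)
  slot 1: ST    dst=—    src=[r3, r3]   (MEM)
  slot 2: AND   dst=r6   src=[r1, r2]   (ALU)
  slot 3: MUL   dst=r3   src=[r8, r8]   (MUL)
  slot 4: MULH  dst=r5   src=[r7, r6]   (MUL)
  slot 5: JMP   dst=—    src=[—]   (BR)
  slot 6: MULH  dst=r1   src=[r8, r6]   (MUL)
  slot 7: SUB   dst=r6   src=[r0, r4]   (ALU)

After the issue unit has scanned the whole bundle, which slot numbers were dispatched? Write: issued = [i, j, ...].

issued = [0, 3, 4, 5]

slot 0 (MEM): ISSUE — free A1,Mu2,Ld0,B1 rp7 wp3
slot 1 (MEM): stall FU — free A1,Mu2,Ld0,B1 rp7 wp3
slot 2 (ALU): stall WAW — free A1,Mu2,Ld0,B1 rp7 wp3
slot 3 (MUL): ISSUE — free A1,Mu1,Ld0,B1 rp6 wp2
slot 4 (MUL): ISSUE — free A1,Mu0,Ld0,B1 rp4 wp1
slot 5 (BR): ISSUE — free A1,Mu0,Ld0,B0 rp4 wp1
slot 6 (MUL): stall FU — free A1,Mu0,Ld0,B0 rp4 wp1
slot 7 (ALU): stall WAW — free A1,Mu0,Ld0,B0 rp4 wp1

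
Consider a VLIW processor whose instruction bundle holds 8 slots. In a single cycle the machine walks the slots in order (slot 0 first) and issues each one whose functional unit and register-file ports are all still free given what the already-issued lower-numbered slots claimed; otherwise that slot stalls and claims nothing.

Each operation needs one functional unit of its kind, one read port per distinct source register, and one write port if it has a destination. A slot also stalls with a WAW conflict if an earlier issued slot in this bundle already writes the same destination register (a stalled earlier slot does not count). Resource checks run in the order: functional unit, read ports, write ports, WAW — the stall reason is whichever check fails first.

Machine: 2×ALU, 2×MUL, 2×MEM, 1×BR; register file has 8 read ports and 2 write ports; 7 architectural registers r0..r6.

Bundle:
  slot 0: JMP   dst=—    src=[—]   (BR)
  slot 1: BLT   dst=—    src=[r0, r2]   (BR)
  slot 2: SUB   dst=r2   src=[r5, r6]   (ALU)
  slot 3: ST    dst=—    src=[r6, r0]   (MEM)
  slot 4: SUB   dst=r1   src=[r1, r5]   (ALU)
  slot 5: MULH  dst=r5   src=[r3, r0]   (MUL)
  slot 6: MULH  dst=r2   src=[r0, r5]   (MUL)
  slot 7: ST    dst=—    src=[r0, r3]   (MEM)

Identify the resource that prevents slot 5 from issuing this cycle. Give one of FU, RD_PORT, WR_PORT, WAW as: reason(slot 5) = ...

[0] BR needs rd=0 wr=0: ok; after: ALU=2 MUL=2 MEM=2 BR=0, R=8, W=2
[1] BR needs rd=2 wr=0: FU; after: ALU=2 MUL=2 MEM=2 BR=0, R=8, W=2
[2] ALU needs rd=2 wr=1: ok; after: ALU=1 MUL=2 MEM=2 BR=0, R=6, W=1
[3] MEM needs rd=2 wr=0: ok; after: ALU=1 MUL=2 MEM=1 BR=0, R=4, W=1
[4] ALU needs rd=2 wr=1: ok; after: ALU=0 MUL=2 MEM=1 BR=0, R=2, W=0
[5] MUL needs rd=2 wr=1: WR_PORT; after: ALU=0 MUL=2 MEM=1 BR=0, R=2, W=0
[6] MUL needs rd=2 wr=1: WR_PORT; after: ALU=0 MUL=2 MEM=1 BR=0, R=2, W=0
[7] MEM needs rd=2 wr=0: ok; after: ALU=0 MUL=2 MEM=0 BR=0, R=0, W=0

reason(slot 5) = WR_PORT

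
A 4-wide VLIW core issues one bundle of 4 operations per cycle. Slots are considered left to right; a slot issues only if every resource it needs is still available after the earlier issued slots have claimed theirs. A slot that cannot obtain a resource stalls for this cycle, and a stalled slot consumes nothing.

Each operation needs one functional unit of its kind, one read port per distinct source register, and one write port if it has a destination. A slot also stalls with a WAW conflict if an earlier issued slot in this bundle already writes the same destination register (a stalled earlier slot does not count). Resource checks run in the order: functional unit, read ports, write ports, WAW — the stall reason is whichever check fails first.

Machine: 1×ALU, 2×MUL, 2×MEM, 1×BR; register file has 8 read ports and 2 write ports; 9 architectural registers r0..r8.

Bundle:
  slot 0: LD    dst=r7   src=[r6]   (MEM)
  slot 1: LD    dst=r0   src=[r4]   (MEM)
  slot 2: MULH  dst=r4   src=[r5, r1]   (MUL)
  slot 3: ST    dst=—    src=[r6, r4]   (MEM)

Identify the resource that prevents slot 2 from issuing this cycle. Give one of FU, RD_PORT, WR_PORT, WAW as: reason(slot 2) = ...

#0 MEM src=r6 dispatched  <A:1 Mu:2 Ld:1 B:1 rd:7 wr:1>
#1 MEM src=r4 dispatched  <A:1 Mu:2 Ld:0 B:1 rd:6 wr:0>
#2 MUL src=r5,r1 held:WR_PORT  <A:1 Mu:2 Ld:0 B:1 rd:6 wr:0>
#3 MEM src=r6,r4 held:FU  <A:1 Mu:2 Ld:0 B:1 rd:6 wr:0>

reason(slot 2) = WR_PORT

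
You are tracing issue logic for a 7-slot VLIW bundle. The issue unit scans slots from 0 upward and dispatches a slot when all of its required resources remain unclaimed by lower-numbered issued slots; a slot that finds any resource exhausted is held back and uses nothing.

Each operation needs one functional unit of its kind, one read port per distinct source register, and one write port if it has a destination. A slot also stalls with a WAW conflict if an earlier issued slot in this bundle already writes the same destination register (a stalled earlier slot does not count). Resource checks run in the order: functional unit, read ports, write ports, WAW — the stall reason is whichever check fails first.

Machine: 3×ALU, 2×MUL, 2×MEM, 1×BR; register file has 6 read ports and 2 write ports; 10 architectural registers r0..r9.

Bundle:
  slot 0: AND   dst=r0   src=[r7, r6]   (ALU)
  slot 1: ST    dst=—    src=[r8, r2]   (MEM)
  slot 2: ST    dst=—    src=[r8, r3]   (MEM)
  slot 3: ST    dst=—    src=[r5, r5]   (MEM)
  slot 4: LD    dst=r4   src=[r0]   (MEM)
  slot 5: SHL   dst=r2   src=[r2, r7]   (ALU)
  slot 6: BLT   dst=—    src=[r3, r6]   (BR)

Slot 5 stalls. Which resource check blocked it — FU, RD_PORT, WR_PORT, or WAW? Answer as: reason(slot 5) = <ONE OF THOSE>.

slot 0 (ALU): ISSUE — free A2,Mu2,Ld2,B1 rp4 wp1
slot 1 (MEM): ISSUE — free A2,Mu2,Ld1,B1 rp2 wp1
slot 2 (MEM): ISSUE — free A2,Mu2,Ld0,B1 rp0 wp1
slot 3 (MEM): stall FU — free A2,Mu2,Ld0,B1 rp0 wp1
slot 4 (MEM): stall FU — free A2,Mu2,Ld0,B1 rp0 wp1
slot 5 (ALU): stall RD_PORT — free A2,Mu2,Ld0,B1 rp0 wp1
slot 6 (BR): stall RD_PORT — free A2,Mu2,Ld0,B1 rp0 wp1

reason(slot 5) = RD_PORT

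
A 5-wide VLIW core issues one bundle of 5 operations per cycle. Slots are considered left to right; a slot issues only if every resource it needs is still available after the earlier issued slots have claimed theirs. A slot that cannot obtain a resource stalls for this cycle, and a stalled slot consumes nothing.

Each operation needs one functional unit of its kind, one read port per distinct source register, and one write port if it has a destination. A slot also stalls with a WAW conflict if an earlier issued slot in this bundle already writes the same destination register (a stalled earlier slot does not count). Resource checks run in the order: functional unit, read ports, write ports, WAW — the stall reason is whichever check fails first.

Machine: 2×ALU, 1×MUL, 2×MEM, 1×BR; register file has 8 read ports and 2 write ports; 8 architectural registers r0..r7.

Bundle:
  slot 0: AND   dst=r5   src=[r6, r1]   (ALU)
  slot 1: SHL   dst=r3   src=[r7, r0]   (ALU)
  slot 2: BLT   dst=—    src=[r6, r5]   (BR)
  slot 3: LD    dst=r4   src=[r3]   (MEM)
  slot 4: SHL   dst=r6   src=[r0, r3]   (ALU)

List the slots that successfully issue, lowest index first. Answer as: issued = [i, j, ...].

slot 0 (ALU): ISSUE — free A1,Mu1,Ld2,B1 rp6 wp1
slot 1 (ALU): ISSUE — free A0,Mu1,Ld2,B1 rp4 wp0
slot 2 (BR): ISSUE — free A0,Mu1,Ld2,B0 rp2 wp0
slot 3 (MEM): stall WR_PORT — free A0,Mu1,Ld2,B0 rp2 wp0
slot 4 (ALU): stall FU — free A0,Mu1,Ld2,B0 rp2 wp0

issued = [0, 1, 2]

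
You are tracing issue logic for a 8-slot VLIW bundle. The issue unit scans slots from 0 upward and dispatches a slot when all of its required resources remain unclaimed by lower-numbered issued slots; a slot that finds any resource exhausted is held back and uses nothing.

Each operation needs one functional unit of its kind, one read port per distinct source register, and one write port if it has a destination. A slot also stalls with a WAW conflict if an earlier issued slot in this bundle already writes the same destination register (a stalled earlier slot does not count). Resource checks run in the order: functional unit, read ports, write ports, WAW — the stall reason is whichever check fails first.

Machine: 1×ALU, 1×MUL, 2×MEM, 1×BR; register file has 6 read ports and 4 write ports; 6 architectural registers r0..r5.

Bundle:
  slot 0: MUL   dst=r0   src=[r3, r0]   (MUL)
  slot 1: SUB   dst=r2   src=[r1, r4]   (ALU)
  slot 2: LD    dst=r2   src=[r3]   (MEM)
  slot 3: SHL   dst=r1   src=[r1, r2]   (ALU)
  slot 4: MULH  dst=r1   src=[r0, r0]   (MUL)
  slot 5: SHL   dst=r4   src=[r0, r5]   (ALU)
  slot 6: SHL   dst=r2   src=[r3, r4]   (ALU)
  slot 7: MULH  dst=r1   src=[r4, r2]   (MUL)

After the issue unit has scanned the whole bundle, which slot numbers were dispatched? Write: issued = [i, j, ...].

  0. MUL→r0 ⇒ go  {1A/0Mu/2Ld/1B | 4r 3w}
  1. ALU→r2 ⇒ go  {0A/0Mu/2Ld/1B | 2r 2w}
  2. MEM→r2 ⇒ no(WAW)  {0A/0Mu/2Ld/1B | 2r 2w}
  3. ALU→r1 ⇒ no(FU)  {0A/0Mu/2Ld/1B | 2r 2w}
  4. MUL→r1 ⇒ no(FU)  {0A/0Mu/2Ld/1B | 2r 2w}
  5. ALU→r4 ⇒ no(FU)  {0A/0Mu/2Ld/1B | 2r 2w}
  6. ALU→r2 ⇒ no(FU)  {0A/0Mu/2Ld/1B | 2r 2w}
  7. MUL→r1 ⇒ no(FU)  {0A/0Mu/2Ld/1B | 2r 2w}

issued = [0, 1]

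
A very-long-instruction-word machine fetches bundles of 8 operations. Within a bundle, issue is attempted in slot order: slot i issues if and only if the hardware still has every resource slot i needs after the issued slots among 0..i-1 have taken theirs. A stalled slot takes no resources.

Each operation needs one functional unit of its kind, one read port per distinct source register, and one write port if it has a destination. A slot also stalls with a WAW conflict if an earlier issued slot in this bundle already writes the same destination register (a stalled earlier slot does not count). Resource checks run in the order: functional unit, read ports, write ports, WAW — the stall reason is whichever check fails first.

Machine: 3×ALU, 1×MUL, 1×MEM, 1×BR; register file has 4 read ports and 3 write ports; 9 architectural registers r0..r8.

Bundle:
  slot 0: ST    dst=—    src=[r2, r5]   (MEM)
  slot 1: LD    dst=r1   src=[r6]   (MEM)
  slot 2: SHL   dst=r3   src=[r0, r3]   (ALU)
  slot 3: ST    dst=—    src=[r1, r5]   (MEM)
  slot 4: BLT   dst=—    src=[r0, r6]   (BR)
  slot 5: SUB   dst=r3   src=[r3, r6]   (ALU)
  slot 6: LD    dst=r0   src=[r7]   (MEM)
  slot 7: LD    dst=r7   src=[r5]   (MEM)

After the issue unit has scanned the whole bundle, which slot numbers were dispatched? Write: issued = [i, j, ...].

issued = [0, 2]

[0] MEM needs rd=2 wr=0: ok; after: ALU=3 MUL=1 MEM=0 BR=1, R=2, W=3
[1] MEM needs rd=1 wr=1: FU; after: ALU=3 MUL=1 MEM=0 BR=1, R=2, W=3
[2] ALU needs rd=2 wr=1: ok; after: ALU=2 MUL=1 MEM=0 BR=1, R=0, W=2
[3] MEM needs rd=2 wr=0: FU; after: ALU=2 MUL=1 MEM=0 BR=1, R=0, W=2
[4] BR needs rd=2 wr=0: RD_PORT; after: ALU=2 MUL=1 MEM=0 BR=1, R=0, W=2
[5] ALU needs rd=2 wr=1: RD_PORT; after: ALU=2 MUL=1 MEM=0 BR=1, R=0, W=2
[6] MEM needs rd=1 wr=1: FU; after: ALU=2 MUL=1 MEM=0 BR=1, R=0, W=2
[7] MEM needs rd=1 wr=1: FU; after: ALU=2 MUL=1 MEM=0 BR=1, R=0, W=2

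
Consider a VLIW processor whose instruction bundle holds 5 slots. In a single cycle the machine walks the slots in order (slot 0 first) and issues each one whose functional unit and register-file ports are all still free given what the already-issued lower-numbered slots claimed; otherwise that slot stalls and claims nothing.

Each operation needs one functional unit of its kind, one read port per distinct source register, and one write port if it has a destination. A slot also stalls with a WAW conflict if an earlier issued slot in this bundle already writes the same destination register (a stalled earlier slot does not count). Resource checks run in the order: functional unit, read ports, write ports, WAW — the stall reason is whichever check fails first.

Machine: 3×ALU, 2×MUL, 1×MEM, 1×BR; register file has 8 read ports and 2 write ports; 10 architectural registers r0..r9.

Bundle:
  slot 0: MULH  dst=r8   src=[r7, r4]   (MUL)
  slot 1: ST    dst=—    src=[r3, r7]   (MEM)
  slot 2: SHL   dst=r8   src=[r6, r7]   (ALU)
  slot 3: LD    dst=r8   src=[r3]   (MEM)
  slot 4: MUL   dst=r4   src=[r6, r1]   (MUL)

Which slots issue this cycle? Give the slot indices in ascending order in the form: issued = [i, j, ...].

  0. MUL→r8 ⇒ go  {3A/1Mu/1Ld/1B | 6r 1w}
  1. MEM ⇒ go  {3A/1Mu/0Ld/1B | 4r 1w}
  2. ALU→r8 ⇒ no(WAW)  {3A/1Mu/0Ld/1B | 4r 1w}
  3. MEM→r8 ⇒ no(FU)  {3A/1Mu/0Ld/1B | 4r 1w}
  4. MUL→r4 ⇒ go  {3A/0Mu/0Ld/1B | 2r 0w}

issued = [0, 1, 4]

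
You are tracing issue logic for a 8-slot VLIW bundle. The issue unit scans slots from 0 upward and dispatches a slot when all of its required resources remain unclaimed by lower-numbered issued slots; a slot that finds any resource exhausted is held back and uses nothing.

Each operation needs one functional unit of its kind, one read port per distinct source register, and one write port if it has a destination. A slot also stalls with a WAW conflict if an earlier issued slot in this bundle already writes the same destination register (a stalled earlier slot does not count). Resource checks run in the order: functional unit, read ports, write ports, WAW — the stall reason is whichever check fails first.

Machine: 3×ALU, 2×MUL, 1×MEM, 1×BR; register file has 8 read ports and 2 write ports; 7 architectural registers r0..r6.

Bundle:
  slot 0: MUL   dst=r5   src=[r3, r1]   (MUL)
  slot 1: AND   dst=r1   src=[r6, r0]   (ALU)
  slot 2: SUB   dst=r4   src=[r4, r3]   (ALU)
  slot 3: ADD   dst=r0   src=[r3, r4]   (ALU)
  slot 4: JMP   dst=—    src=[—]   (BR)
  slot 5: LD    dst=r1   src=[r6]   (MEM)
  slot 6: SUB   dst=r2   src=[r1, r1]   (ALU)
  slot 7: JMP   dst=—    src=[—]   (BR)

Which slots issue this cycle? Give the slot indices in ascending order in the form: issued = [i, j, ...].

issued = [0, 1, 4]

[0] MUL needs rd=2 wr=1: ok; after: ALU=3 MUL=1 MEM=1 BR=1, R=6, W=1
[1] ALU needs rd=2 wr=1: ok; after: ALU=2 MUL=1 MEM=1 BR=1, R=4, W=0
[2] ALU needs rd=2 wr=1: WR_PORT; after: ALU=2 MUL=1 MEM=1 BR=1, R=4, W=0
[3] ALU needs rd=2 wr=1: WR_PORT; after: ALU=2 MUL=1 MEM=1 BR=1, R=4, W=0
[4] BR needs rd=0 wr=0: ok; after: ALU=2 MUL=1 MEM=1 BR=0, R=4, W=0
[5] MEM needs rd=1 wr=1: WR_PORT; after: ALU=2 MUL=1 MEM=1 BR=0, R=4, W=0
[6] ALU needs rd=1 wr=1: WR_PORT; after: ALU=2 MUL=1 MEM=1 BR=0, R=4, W=0
[7] BR needs rd=0 wr=0: FU; after: ALU=2 MUL=1 MEM=1 BR=0, R=4, W=0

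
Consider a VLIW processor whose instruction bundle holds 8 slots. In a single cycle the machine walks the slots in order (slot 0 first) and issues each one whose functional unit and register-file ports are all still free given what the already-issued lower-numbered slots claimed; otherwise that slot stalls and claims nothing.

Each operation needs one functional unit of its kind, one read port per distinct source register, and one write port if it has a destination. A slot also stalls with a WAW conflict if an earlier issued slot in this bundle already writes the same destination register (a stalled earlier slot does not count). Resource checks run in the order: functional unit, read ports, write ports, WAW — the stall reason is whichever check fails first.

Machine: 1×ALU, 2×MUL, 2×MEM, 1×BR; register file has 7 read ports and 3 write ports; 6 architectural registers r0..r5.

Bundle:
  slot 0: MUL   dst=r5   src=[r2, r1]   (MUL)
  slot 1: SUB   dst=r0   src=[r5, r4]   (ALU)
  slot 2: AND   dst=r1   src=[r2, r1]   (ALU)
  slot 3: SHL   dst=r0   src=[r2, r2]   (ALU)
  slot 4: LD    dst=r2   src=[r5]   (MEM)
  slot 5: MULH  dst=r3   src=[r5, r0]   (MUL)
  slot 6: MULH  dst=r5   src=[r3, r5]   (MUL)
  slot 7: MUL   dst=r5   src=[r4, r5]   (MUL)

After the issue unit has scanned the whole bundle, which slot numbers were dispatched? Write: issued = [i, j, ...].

  0. MUL→r5 ⇒ go  {1A/1Mu/2Ld/1B | 5r 2w}
  1. ALU→r0 ⇒ go  {0A/1Mu/2Ld/1B | 3r 1w}
  2. ALU→r1 ⇒ no(FU)  {0A/1Mu/2Ld/1B | 3r 1w}
  3. ALU→r0 ⇒ no(FU)  {0A/1Mu/2Ld/1B | 3r 1w}
  4. MEM→r2 ⇒ go  {0A/1Mu/1Ld/1B | 2r 0w}
  5. MUL→r3 ⇒ no(WR_PORT)  {0A/1Mu/1Ld/1B | 2r 0w}
  6. MUL→r5 ⇒ no(WR_PORT)  {0A/1Mu/1Ld/1B | 2r 0w}
  7. MUL→r5 ⇒ no(WR_PORT)  {0A/1Mu/1Ld/1B | 2r 0w}

issued = [0, 1, 4]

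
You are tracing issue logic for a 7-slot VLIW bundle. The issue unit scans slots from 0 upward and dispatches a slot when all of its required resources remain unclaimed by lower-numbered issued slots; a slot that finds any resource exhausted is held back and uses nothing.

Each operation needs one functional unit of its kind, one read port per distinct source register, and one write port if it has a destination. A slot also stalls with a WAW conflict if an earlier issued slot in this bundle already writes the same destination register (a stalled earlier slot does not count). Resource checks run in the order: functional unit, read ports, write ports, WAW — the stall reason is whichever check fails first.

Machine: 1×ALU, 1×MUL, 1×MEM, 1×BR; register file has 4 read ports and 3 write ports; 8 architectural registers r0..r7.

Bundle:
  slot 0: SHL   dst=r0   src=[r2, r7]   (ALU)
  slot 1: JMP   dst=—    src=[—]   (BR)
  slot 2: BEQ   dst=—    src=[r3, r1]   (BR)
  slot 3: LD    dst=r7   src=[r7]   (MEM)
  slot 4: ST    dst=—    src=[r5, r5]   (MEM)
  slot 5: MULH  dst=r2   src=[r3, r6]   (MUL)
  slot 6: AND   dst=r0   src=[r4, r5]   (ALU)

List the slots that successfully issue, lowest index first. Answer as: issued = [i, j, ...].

issued = [0, 1, 3]

(0) want 1×ALU +2rd +1wr — yes → AL0|MU1|ME1|BR1|rd2|wr2
(1) want 1×BR +0rd +0wr — yes → AL0|MU1|ME1|BR0|rd2|wr2
(2) want 1×BR +2rd +0wr — FU → AL0|MU1|ME1|BR0|rd2|wr2
(3) want 1×MEM +1rd +1wr — yes → AL0|MU1|ME0|BR0|rd1|wr1
(4) want 1×MEM +1rd +0wr — FU → AL0|MU1|ME0|BR0|rd1|wr1
(5) want 1×MUL +2rd +1wr — RD_PORT → AL0|MU1|ME0|BR0|rd1|wr1
(6) want 1×ALU +2rd +1wr — FU → AL0|MU1|ME0|BR0|rd1|wr1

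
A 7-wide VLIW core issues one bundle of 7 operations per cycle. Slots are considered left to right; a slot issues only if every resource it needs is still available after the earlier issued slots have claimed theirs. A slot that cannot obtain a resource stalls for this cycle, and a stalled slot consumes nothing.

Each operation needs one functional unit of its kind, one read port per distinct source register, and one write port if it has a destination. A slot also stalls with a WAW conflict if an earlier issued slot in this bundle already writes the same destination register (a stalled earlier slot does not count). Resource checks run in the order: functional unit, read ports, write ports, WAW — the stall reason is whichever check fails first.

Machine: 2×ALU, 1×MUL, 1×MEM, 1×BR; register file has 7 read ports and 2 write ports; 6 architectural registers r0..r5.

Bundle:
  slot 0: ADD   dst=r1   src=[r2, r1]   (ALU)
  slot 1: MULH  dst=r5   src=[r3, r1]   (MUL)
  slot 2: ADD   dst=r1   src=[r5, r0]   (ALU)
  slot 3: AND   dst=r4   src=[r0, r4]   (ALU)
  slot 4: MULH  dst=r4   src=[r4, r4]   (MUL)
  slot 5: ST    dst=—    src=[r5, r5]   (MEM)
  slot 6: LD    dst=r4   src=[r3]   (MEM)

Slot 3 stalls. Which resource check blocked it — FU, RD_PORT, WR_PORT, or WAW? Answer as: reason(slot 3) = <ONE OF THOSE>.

reason(slot 3) = WR_PORT

(0) want 1×ALU +2rd +1wr — yes → AL1|MU1|ME1|BR1|rd5|wr1
(1) want 1×MUL +2rd +1wr — yes → AL1|MU0|ME1|BR1|rd3|wr0
(2) want 1×ALU +2rd +1wr — WR_PORT → AL1|MU0|ME1|BR1|rd3|wr0
(3) want 1×ALU +2rd +1wr — WR_PORT → AL1|MU0|ME1|BR1|rd3|wr0
(4) want 1×MUL +1rd +1wr — FU → AL1|MU0|ME1|BR1|rd3|wr0
(5) want 1×MEM +1rd +0wr — yes → AL1|MU0|ME0|BR1|rd2|wr0
(6) want 1×MEM +1rd +1wr — FU → AL1|MU0|ME0|BR1|rd2|wr0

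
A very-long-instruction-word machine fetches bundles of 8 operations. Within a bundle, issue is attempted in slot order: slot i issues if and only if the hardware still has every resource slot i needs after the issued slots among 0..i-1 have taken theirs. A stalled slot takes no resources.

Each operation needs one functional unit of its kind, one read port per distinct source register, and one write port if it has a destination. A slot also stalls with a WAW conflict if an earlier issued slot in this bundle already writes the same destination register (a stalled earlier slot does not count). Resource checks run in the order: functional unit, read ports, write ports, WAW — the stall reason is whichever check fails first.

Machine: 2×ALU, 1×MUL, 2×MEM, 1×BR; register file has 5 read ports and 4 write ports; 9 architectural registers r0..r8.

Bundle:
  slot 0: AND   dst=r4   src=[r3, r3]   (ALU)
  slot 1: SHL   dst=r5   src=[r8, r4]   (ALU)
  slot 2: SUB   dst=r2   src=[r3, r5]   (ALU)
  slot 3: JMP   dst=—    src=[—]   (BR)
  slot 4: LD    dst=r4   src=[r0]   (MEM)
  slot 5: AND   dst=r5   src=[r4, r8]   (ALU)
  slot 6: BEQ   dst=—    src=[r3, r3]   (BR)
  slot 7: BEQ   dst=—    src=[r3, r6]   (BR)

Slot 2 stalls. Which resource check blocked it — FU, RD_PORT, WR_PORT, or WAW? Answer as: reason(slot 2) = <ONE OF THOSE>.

reason(slot 2) = FU

#0 ALU src=r3,r3 dispatched  <A:1 Mu:1 Ld:2 B:1 rd:4 wr:3>
#1 ALU src=r8,r4 dispatched  <A:0 Mu:1 Ld:2 B:1 rd:2 wr:2>
#2 ALU src=r3,r5 held:FU  <A:0 Mu:1 Ld:2 B:1 rd:2 wr:2>
#3 BR src=- dispatched  <A:0 Mu:1 Ld:2 B:0 rd:2 wr:2>
#4 MEM src=r0 held:WAW  <A:0 Mu:1 Ld:2 B:0 rd:2 wr:2>
#5 ALU src=r4,r8 held:FU  <A:0 Mu:1 Ld:2 B:0 rd:2 wr:2>
#6 BR src=r3,r3 held:FU  <A:0 Mu:1 Ld:2 B:0 rd:2 wr:2>
#7 BR src=r3,r6 held:FU  <A:0 Mu:1 Ld:2 B:0 rd:2 wr:2>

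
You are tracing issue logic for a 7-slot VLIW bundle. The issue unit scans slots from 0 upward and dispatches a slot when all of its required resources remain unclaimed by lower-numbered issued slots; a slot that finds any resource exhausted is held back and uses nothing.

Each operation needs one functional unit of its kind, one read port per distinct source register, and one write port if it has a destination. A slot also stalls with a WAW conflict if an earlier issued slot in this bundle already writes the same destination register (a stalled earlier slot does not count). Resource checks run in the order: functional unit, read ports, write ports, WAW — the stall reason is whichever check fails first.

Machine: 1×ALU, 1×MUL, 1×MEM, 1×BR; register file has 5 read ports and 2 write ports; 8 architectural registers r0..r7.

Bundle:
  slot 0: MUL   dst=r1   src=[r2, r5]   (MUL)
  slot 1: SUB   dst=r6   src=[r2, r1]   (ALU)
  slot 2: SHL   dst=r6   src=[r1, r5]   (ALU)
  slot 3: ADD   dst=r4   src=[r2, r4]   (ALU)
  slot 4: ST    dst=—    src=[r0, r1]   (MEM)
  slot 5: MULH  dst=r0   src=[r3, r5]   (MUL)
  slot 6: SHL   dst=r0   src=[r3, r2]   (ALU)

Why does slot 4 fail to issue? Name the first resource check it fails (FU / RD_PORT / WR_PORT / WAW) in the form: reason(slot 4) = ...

reason(slot 4) = RD_PORT

slot 0 (MUL): ISSUE — free A1,Mu0,Ld1,B1 rp3 wp1
slot 1 (ALU): ISSUE — free A0,Mu0,Ld1,B1 rp1 wp0
slot 2 (ALU): stall FU — free A0,Mu0,Ld1,B1 rp1 wp0
slot 3 (ALU): stall FU — free A0,Mu0,Ld1,B1 rp1 wp0
slot 4 (MEM): stall RD_PORT — free A0,Mu0,Ld1,B1 rp1 wp0
slot 5 (MUL): stall FU — free A0,Mu0,Ld1,B1 rp1 wp0
slot 6 (ALU): stall FU — free A0,Mu0,Ld1,B1 rp1 wp0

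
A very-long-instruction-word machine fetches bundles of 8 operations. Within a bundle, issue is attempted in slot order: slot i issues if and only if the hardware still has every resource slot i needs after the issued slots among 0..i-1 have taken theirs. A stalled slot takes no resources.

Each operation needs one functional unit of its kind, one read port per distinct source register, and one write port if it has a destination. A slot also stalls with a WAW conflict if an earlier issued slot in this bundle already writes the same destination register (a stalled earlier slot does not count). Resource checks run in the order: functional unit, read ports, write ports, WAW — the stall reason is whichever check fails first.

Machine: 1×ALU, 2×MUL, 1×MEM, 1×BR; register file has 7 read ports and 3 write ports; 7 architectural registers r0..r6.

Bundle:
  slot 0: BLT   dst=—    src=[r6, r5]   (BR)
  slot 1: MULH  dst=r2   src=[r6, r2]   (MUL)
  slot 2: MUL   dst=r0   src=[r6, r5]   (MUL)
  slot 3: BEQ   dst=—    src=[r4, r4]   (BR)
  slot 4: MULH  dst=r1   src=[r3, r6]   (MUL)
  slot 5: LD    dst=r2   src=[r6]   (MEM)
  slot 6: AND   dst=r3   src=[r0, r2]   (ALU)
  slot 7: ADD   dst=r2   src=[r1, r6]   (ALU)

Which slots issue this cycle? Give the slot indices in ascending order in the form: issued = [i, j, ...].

[0] BR needs rd=2 wr=0: ok; after: ALU=1 MUL=2 MEM=1 BR=0, R=5, W=3
[1] MUL needs rd=2 wr=1: ok; after: ALU=1 MUL=1 MEM=1 BR=0, R=3, W=2
[2] MUL needs rd=2 wr=1: ok; after: ALU=1 MUL=0 MEM=1 BR=0, R=1, W=1
[3] BR needs rd=1 wr=0: FU; after: ALU=1 MUL=0 MEM=1 BR=0, R=1, W=1
[4] MUL needs rd=2 wr=1: FU; after: ALU=1 MUL=0 MEM=1 BR=0, R=1, W=1
[5] MEM needs rd=1 wr=1: WAW; after: ALU=1 MUL=0 MEM=1 BR=0, R=1, W=1
[6] ALU needs rd=2 wr=1: RD_PORT; after: ALU=1 MUL=0 MEM=1 BR=0, R=1, W=1
[7] ALU needs rd=2 wr=1: RD_PORT; after: ALU=1 MUL=0 MEM=1 BR=0, R=1, W=1

issued = [0, 1, 2]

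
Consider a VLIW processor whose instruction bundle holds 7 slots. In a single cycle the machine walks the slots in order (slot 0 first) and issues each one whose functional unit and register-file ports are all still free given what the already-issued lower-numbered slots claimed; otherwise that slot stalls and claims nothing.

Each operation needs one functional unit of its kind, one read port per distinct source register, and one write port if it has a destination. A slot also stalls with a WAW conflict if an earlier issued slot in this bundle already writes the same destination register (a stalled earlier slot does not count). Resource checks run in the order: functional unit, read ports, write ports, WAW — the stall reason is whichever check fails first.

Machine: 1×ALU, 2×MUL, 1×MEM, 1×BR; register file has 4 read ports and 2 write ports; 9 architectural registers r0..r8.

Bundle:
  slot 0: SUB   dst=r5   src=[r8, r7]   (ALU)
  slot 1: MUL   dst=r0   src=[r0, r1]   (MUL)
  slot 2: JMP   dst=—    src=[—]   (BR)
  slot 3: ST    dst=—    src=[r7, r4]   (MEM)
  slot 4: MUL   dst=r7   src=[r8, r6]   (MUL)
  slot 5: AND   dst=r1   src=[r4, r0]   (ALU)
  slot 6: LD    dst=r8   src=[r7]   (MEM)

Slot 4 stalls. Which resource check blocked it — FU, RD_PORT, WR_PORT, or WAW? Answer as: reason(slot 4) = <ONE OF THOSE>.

[0] ALU needs rd=2 wr=1: ok; after: ALU=0 MUL=2 MEM=1 BR=1, R=2, W=1
[1] MUL needs rd=2 wr=1: ok; after: ALU=0 MUL=1 MEM=1 BR=1, R=0, W=0
[2] BR needs rd=0 wr=0: ok; after: ALU=0 MUL=1 MEM=1 BR=0, R=0, W=0
[3] MEM needs rd=2 wr=0: RD_PORT; after: ALU=0 MUL=1 MEM=1 BR=0, R=0, W=0
[4] MUL needs rd=2 wr=1: RD_PORT; after: ALU=0 MUL=1 MEM=1 BR=0, R=0, W=0
[5] ALU needs rd=2 wr=1: FU; after: ALU=0 MUL=1 MEM=1 BR=0, R=0, W=0
[6] MEM needs rd=1 wr=1: RD_PORT; after: ALU=0 MUL=1 MEM=1 BR=0, R=0, W=0

reason(slot 4) = RD_PORT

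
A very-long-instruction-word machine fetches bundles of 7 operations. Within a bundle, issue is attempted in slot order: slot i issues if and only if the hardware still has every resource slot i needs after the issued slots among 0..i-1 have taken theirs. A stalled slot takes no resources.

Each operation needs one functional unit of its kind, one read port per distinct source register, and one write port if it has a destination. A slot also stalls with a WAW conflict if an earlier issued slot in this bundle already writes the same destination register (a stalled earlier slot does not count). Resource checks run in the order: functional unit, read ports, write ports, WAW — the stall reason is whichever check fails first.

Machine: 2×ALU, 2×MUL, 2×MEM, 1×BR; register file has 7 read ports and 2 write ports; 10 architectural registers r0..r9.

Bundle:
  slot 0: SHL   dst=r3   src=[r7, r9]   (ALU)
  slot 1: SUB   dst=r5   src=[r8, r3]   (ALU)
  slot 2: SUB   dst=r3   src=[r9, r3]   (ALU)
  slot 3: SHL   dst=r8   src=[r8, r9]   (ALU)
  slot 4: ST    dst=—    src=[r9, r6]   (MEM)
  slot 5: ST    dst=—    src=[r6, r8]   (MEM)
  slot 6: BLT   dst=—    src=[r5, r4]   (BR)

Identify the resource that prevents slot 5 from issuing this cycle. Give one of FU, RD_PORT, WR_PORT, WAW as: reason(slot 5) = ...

slot 0 (ALU): ISSUE — free A1,Mu2,Ld2,B1 rp5 wp1
slot 1 (ALU): ISSUE — free A0,Mu2,Ld2,B1 rp3 wp0
slot 2 (ALU): stall FU — free A0,Mu2,Ld2,B1 rp3 wp0
slot 3 (ALU): stall FU — free A0,Mu2,Ld2,B1 rp3 wp0
slot 4 (MEM): ISSUE — free A0,Mu2,Ld1,B1 rp1 wp0
slot 5 (MEM): stall RD_PORT — free A0,Mu2,Ld1,B1 rp1 wp0
slot 6 (BR): stall RD_PORT — free A0,Mu2,Ld1,B1 rp1 wp0

reason(slot 5) = RD_PORT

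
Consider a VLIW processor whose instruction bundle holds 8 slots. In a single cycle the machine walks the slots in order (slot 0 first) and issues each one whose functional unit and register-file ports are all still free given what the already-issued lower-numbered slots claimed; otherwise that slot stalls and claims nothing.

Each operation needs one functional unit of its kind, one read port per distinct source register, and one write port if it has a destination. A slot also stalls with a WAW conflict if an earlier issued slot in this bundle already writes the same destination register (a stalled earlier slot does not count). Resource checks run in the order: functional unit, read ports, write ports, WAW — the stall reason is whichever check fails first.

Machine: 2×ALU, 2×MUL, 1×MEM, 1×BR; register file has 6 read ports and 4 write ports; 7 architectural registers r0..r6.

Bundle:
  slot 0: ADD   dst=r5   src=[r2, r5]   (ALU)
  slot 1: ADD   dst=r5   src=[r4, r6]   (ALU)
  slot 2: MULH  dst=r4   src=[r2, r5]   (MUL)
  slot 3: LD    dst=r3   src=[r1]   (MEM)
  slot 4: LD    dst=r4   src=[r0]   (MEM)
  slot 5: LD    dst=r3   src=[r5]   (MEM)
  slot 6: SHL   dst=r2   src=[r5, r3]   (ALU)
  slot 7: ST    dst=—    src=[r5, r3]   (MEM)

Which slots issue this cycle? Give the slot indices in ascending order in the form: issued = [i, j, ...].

issued = [0, 2, 3]

  0. ALU→r5 ⇒ go  {1A/2Mu/1Ld/1B | 4r 3w}
  1. ALU→r5 ⇒ no(WAW)  {1A/2Mu/1Ld/1B | 4r 3w}
  2. MUL→r4 ⇒ go  {1A/1Mu/1Ld/1B | 2r 2w}
  3. MEM→r3 ⇒ go  {1A/1Mu/0Ld/1B | 1r 1w}
  4. MEM→r4 ⇒ no(FU)  {1A/1Mu/0Ld/1B | 1r 1w}
  5. MEM→r3 ⇒ no(FU)  {1A/1Mu/0Ld/1B | 1r 1w}
  6. ALU→r2 ⇒ no(RD_PORT)  {1A/1Mu/0Ld/1B | 1r 1w}
  7. MEM ⇒ no(FU)  {1A/1Mu/0Ld/1B | 1r 1w}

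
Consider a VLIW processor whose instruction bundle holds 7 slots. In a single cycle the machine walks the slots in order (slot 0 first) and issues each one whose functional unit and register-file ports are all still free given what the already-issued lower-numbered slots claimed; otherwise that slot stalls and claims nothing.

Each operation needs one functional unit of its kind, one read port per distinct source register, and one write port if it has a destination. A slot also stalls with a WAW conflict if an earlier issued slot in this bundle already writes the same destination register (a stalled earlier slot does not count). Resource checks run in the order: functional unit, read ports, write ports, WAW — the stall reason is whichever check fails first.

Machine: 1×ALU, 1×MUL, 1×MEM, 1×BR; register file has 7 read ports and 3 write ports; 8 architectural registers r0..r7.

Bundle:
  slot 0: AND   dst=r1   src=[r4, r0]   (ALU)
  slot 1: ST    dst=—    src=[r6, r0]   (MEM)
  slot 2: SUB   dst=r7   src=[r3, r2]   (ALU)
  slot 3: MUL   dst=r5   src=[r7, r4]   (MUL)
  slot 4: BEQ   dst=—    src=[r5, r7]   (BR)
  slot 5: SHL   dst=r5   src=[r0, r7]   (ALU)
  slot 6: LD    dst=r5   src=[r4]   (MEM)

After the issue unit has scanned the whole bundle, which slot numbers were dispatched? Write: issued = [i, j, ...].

[0] ALU needs rd=2 wr=1: ok; after: ALU=0 MUL=1 MEM=1 BR=1, R=5, W=2
[1] MEM needs rd=2 wr=0: ok; after: ALU=0 MUL=1 MEM=0 BR=1, R=3, W=2
[2] ALU needs rd=2 wr=1: FU; after: ALU=0 MUL=1 MEM=0 BR=1, R=3, W=2
[3] MUL needs rd=2 wr=1: ok; after: ALU=0 MUL=0 MEM=0 BR=1, R=1, W=1
[4] BR needs rd=2 wr=0: RD_PORT; after: ALU=0 MUL=0 MEM=0 BR=1, R=1, W=1
[5] ALU needs rd=2 wr=1: FU; after: ALU=0 MUL=0 MEM=0 BR=1, R=1, W=1
[6] MEM needs rd=1 wr=1: FU; after: ALU=0 MUL=0 MEM=0 BR=1, R=1, W=1

issued = [0, 1, 3]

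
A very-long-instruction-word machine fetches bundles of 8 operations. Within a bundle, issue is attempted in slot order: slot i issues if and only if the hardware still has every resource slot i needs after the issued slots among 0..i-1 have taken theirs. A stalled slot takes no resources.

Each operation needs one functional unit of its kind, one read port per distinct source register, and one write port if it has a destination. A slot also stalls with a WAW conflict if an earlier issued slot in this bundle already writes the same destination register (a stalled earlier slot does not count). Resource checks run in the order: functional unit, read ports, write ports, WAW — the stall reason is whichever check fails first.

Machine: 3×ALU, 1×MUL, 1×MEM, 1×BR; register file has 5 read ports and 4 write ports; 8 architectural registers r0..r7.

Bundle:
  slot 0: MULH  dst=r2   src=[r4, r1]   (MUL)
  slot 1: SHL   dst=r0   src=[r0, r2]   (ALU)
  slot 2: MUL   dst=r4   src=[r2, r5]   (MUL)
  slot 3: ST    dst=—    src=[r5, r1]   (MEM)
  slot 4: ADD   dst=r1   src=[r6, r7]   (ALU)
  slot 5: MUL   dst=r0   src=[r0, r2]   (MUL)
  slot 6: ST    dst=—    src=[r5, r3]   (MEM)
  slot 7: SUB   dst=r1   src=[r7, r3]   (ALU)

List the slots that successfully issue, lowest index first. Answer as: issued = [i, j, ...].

  0. MUL→r2 ⇒ go  {3A/0Mu/1Ld/1B | 3r 3w}
  1. ALU→r0 ⇒ go  {2A/0Mu/1Ld/1B | 1r 2w}
  2. MUL→r4 ⇒ no(FU)  {2A/0Mu/1Ld/1B | 1r 2w}
  3. MEM ⇒ no(RD_PORT)  {2A/0Mu/1Ld/1B | 1r 2w}
  4. ALU→r1 ⇒ no(RD_PORT)  {2A/0Mu/1Ld/1B | 1r 2w}
  5. MUL→r0 ⇒ no(FU)  {2A/0Mu/1Ld/1B | 1r 2w}
  6. MEM ⇒ no(RD_PORT)  {2A/0Mu/1Ld/1B | 1r 2w}
  7. ALU→r1 ⇒ no(RD_PORT)  {2A/0Mu/1Ld/1B | 1r 2w}

issued = [0, 1]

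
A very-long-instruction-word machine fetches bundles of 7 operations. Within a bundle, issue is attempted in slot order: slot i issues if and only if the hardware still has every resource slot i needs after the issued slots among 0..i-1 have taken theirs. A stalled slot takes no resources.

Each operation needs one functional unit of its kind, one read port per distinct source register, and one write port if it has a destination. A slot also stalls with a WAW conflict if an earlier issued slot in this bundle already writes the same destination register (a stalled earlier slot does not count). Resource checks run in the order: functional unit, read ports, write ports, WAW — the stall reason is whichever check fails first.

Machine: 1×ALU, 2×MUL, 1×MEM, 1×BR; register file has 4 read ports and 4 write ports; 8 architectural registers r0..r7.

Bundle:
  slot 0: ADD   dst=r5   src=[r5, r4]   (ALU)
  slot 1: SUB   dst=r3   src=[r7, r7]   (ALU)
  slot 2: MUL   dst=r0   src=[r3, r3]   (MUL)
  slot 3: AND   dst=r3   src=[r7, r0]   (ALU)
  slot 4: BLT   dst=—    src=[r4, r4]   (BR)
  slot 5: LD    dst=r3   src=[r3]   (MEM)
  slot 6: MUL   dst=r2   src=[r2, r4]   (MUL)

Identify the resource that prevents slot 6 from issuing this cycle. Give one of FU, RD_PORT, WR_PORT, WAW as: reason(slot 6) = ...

  0. ALU→r5 ⇒ go  {0A/2Mu/1Ld/1B | 2r 3w}
  1. ALU→r3 ⇒ no(FU)  {0A/2Mu/1Ld/1B | 2r 3w}
  2. MUL→r0 ⇒ go  {0A/1Mu/1Ld/1B | 1r 2w}
  3. ALU→r3 ⇒ no(FU)  {0A/1Mu/1Ld/1B | 1r 2w}
  4. BR ⇒ go  {0A/1Mu/1Ld/0B | 0r 2w}
  5. MEM→r3 ⇒ no(RD_PORT)  {0A/1Mu/1Ld/0B | 0r 2w}
  6. MUL→r2 ⇒ no(RD_PORT)  {0A/1Mu/1Ld/0B | 0r 2w}

reason(slot 6) = RD_PORT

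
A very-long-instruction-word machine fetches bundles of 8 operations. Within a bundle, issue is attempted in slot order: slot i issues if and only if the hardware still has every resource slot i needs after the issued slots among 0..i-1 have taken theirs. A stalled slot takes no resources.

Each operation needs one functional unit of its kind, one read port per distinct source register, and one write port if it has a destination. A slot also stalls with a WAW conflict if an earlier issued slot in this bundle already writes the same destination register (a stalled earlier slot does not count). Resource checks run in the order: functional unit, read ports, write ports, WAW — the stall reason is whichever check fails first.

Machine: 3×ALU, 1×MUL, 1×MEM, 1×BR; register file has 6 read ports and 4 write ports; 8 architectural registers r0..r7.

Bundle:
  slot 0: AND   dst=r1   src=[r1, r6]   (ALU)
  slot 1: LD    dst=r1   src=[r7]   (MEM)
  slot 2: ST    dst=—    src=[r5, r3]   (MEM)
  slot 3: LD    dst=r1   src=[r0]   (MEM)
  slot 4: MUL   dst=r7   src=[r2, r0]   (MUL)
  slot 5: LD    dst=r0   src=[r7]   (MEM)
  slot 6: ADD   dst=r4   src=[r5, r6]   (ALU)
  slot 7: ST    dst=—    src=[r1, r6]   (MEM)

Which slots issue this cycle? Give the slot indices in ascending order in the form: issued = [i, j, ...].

[0] ALU needs rd=2 wr=1: ok; after: ALU=2 MUL=1 MEM=1 BR=1, R=4, W=3
[1] MEM needs rd=1 wr=1: WAW; after: ALU=2 MUL=1 MEM=1 BR=1, R=4, W=3
[2] MEM needs rd=2 wr=0: ok; after: ALU=2 MUL=1 MEM=0 BR=1, R=2, W=3
[3] MEM needs rd=1 wr=1: FU; after: ALU=2 MUL=1 MEM=0 BR=1, R=2, W=3
[4] MUL needs rd=2 wr=1: ok; after: ALU=2 MUL=0 MEM=0 BR=1, R=0, W=2
[5] MEM needs rd=1 wr=1: FU; after: ALU=2 MUL=0 MEM=0 BR=1, R=0, W=2
[6] ALU needs rd=2 wr=1: RD_PORT; after: ALU=2 MUL=0 MEM=0 BR=1, R=0, W=2
[7] MEM needs rd=2 wr=0: FU; after: ALU=2 MUL=0 MEM=0 BR=1, R=0, W=2

issued = [0, 2, 4]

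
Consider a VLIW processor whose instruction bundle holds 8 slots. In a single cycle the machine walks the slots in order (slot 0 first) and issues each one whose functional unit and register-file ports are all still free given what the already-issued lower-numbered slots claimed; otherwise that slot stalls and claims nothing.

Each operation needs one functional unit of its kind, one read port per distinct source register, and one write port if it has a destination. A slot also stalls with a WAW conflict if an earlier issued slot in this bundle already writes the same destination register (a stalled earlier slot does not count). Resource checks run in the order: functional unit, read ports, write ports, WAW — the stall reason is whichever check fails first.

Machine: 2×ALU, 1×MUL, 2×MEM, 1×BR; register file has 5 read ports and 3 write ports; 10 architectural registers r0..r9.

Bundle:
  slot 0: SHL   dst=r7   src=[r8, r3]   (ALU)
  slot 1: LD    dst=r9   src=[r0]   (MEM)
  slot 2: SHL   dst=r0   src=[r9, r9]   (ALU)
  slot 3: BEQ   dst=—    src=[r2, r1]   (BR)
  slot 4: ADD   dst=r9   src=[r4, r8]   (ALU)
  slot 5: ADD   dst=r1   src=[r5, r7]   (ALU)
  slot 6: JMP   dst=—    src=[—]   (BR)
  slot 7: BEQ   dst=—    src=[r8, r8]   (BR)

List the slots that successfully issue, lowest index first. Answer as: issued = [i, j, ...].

slot 0 (ALU): ISSUE — free A1,Mu1,Ld2,B1 rp3 wp2
slot 1 (MEM): ISSUE — free A1,Mu1,Ld1,B1 rp2 wp1
slot 2 (ALU): ISSUE — free A0,Mu1,Ld1,B1 rp1 wp0
slot 3 (BR): stall RD_PORT — free A0,Mu1,Ld1,B1 rp1 wp0
slot 4 (ALU): stall FU — free A0,Mu1,Ld1,B1 rp1 wp0
slot 5 (ALU): stall FU — free A0,Mu1,Ld1,B1 rp1 wp0
slot 6 (BR): ISSUE — free A0,Mu1,Ld1,B0 rp1 wp0
slot 7 (BR): stall FU — free A0,Mu1,Ld1,B0 rp1 wp0

issued = [0, 1, 2, 6]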